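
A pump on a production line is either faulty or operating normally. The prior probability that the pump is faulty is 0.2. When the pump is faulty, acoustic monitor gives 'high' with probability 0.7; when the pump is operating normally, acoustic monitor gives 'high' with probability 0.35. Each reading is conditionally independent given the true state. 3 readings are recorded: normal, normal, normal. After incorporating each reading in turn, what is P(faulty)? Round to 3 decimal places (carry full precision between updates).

After 'normal': P(faulty) = 0.3·0.2000 / (0.3·0.2000 + 0.65·0.8000) ≈ 0.1034
After 'normal': P(faulty) = 0.3·0.1034 / (0.3·0.1034 + 0.65·0.8966) ≈ 0.0506
After 'normal': P(faulty) = 0.3·0.0506 / (0.3·0.0506 + 0.65·0.9494) ≈ 0.0240

0.024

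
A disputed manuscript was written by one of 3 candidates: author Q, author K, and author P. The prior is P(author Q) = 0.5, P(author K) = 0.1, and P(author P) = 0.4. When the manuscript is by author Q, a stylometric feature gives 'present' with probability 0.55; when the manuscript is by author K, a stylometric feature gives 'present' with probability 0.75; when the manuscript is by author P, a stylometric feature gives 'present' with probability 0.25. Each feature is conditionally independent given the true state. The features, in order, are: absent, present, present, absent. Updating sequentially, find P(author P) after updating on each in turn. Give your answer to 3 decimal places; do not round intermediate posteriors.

After 'absent': normaliser = 0.45·0.5000 + 0.25·0.1000 + 0.75·0.4000; P(author Q) ≈ 0.4091, P(author K) ≈ 0.0455, P(author P) ≈ 0.5455
After 'present': normaliser = 0.55·0.4091 + 0.75·0.0455 + 0.25·0.5455; P(author Q) ≈ 0.5690, P(author K) ≈ 0.0862, P(author P) ≈ 0.3448
After 'present': normaliser = 0.55·0.5690 + 0.75·0.0862 + 0.25·0.3448; P(author Q) ≈ 0.6747, P(author K) ≈ 0.1394, P(author P) ≈ 0.1859
After 'absent': normaliser = 0.45·0.6747 + 0.25·0.1394 + 0.75·0.1859; P(author Q) ≈ 0.6354, P(author K) ≈ 0.0729, P(author P) ≈ 0.2917

0.292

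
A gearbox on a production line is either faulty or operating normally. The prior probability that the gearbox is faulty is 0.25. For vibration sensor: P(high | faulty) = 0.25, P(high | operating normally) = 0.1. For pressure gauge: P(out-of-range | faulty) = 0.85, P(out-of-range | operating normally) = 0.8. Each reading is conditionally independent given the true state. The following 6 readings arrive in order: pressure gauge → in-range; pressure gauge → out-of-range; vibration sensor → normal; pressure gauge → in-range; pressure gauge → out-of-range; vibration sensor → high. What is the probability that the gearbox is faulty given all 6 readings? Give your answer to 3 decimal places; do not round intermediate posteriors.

After pressure gauge='in-range': P(faulty) = 0.15·0.2500 / (0.15·0.2500 + 0.2·0.7500) ≈ 0.2000
After pressure gauge='out-of-range': P(faulty) = 0.85·0.2000 / (0.85·0.2000 + 0.8·0.8000) ≈ 0.2099
After vibration sensor='normal': P(faulty) = 0.75·0.2099 / (0.75·0.2099 + 0.9·0.7901) ≈ 0.1812
After pressure gauge='in-range': P(faulty) = 0.15·0.1812 / (0.15·0.1812 + 0.2·0.8188) ≈ 0.1424
After pressure gauge='out-of-range': P(faulty) = 0.85·0.1424 / (0.85·0.1424 + 0.8·0.8576) ≈ 0.1499
After vibration sensor='high': P(faulty) = 0.25·0.1499 / (0.25·0.1499 + 0.1·0.8501) ≈ 0.3060

0.306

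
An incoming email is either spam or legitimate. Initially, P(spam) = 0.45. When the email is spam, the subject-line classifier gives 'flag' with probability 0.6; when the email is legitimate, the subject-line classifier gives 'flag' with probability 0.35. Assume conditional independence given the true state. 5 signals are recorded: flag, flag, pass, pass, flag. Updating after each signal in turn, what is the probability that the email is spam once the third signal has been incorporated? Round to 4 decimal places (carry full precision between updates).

After 'flag': P(spam) = 0.6·0.4500 / (0.6·0.4500 + 0.35·0.5500) ≈ 0.5838
After 'flag': P(spam) = 0.6·0.5838 / (0.6·0.5838 + 0.35·0.4162) ≈ 0.7063
After 'pass': P(spam) = 0.4·0.7063 / (0.4·0.7063 + 0.65·0.2937) ≈ 0.5967

0.5967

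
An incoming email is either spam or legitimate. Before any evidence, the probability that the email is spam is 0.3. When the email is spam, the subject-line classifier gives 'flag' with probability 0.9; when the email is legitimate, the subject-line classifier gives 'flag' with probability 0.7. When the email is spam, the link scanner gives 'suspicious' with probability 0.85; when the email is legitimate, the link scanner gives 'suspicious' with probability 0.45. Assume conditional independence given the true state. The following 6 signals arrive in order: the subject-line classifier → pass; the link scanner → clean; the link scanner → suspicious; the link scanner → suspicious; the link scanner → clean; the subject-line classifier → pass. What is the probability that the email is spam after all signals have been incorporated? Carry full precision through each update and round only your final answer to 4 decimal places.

After the subject-line classifier='pass': P(spam) = 0.1·0.3000 / (0.1·0.3000 + 0.3·0.7000) ≈ 0.1250
After the link scanner='clean': P(spam) = 0.15·0.1250 / (0.15·0.1250 + 0.55·0.8750) ≈ 0.0375
After the link scanner='suspicious': P(spam) = 0.85·0.0375 / (0.85·0.0375 + 0.45·0.9625) ≈ 0.0685
After the link scanner='suspicious': P(spam) = 0.85·0.0685 / (0.85·0.0685 + 0.45·0.9315) ≈ 0.1220
After the link scanner='clean': P(spam) = 0.15·0.1220 / (0.15·0.1220 + 0.55·0.8780) ≈ 0.0365
After the subject-line classifier='pass': P(spam) = 0.1·0.0365 / (0.1·0.0365 + 0.3·0.9635) ≈ 0.0125

0.0125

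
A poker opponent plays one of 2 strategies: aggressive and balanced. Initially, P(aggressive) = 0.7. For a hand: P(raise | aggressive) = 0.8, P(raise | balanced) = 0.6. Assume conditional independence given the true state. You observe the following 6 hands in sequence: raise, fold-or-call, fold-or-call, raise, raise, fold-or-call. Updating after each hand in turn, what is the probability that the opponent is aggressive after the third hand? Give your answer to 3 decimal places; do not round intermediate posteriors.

0.438

Apply Bayes' rule sequentially, carrying P(aggressive) forward.
After 'raise': P(aggressive) = 0.8·0.7000 / (0.8·0.7000 + 0.6·0.3000) ≈ 0.7568
After 'fold-or-call': P(aggressive) = 0.2·0.7568 / (0.2·0.7568 + 0.4·0.2432) ≈ 0.6087
After 'fold-or-call': P(aggressive) = 0.2·0.6087 / (0.2·0.6087 + 0.4·0.3913) ≈ 0.4375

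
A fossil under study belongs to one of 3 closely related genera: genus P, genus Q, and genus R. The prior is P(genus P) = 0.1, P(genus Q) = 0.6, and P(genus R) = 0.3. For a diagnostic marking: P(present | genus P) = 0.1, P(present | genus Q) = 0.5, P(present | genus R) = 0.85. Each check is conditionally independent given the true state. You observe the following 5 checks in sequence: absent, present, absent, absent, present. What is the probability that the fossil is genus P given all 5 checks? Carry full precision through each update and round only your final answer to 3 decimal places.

After 'absent': normaliser = 0.9·0.1000 + 0.5·0.6000 + 0.15·0.3000; P(genus P) ≈ 0.2069, P(genus Q) ≈ 0.6897, P(genus R) ≈ 0.1034
After 'present': normaliser = 0.1·0.2069 + 0.5·0.6897 + 0.85·0.1034; P(genus P) ≈ 0.0456, P(genus Q) ≈ 0.7605, P(genus R) ≈ 0.1939
After 'absent': normaliser = 0.9·0.0456 + 0.5·0.7605 + 0.15·0.1939; P(genus P) ≈ 0.0912, P(genus Q) ≈ 0.8442, P(genus R) ≈ 0.0646
After 'absent': normaliser = 0.9·0.0912 + 0.5·0.8442 + 0.15·0.0646; P(genus P) ≈ 0.1597, P(genus Q) ≈ 0.8215, P(genus R) ≈ 0.0189
After 'present': normaliser = 0.1·0.1597 + 0.5·0.8215 + 0.85·0.0189; P(genus P) ≈ 0.0361, P(genus Q) ≈ 0.9277, P(genus R) ≈ 0.0362

0.036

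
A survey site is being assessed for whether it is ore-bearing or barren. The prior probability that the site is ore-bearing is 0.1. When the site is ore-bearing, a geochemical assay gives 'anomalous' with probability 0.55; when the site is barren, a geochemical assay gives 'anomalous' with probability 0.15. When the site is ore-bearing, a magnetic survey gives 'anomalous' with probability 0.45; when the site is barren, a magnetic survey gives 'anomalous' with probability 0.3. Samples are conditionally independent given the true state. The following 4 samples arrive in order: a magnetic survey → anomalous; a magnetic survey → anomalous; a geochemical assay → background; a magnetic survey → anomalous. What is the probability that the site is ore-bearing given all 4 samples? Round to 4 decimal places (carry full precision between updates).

After a magnetic survey='anomalous': P(ore) = 0.45·0.1000 / (0.45·0.1000 + 0.3·0.9000) ≈ 0.1429
After a magnetic survey='anomalous': P(ore) = 0.45·0.1429 / (0.45·0.1429 + 0.3·0.8571) ≈ 0.2000
After a geochemical assay='background': P(ore) = 0.45·0.2000 / (0.45·0.2000 + 0.85·0.8000) ≈ 0.1169
After a magnetic survey='anomalous': P(ore) = 0.45·0.1169 / (0.45·0.1169 + 0.3·0.8831) ≈ 0.1656

0.1656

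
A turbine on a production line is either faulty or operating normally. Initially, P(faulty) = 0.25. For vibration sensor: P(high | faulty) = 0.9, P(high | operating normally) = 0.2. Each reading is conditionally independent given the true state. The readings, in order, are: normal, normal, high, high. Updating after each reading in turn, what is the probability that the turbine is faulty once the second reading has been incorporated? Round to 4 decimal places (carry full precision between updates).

0.0052

Each posterior becomes the prior for the next update.
After 'normal': P(faulty) = 0.1·0.2500 / (0.1·0.2500 + 0.8·0.7500) ≈ 0.0400
After 'normal': P(faulty) = 0.1·0.0400 / (0.1·0.0400 + 0.8·0.9600) ≈ 0.0052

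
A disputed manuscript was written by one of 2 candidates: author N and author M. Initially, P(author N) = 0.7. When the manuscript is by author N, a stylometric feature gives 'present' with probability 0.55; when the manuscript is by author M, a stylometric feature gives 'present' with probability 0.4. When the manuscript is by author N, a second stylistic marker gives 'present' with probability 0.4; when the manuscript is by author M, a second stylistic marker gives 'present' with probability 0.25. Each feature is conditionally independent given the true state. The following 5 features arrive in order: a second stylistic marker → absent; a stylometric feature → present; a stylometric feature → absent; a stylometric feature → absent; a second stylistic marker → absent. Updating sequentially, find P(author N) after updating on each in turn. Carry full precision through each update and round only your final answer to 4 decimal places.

0.5360

After a second stylistic marker='absent': P(author N) = 0.6·0.7000 / (0.6·0.7000 + 0.75·0.3000) ≈ 0.6512
After a stylometric feature='present': P(author N) = 0.55·0.6512 / (0.55·0.6512 + 0.4·0.3488) ≈ 0.7196
After a stylometric feature='absent': P(author N) = 0.45·0.7196 / (0.45·0.7196 + 0.6·0.2804) ≈ 0.6581
After a stylometric feature='absent': P(author N) = 0.45·0.6581 / (0.45·0.6581 + 0.6·0.3419) ≈ 0.5908
After a second stylistic marker='absent': P(author N) = 0.6·0.5908 / (0.6·0.5908 + 0.75·0.4092) ≈ 0.5360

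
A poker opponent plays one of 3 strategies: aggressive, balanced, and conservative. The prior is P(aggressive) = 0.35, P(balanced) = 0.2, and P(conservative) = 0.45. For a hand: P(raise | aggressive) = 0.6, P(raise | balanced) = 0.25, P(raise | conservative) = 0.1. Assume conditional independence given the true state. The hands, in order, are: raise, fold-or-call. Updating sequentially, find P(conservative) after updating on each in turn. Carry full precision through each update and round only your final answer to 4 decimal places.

After 'raise': normaliser = 0.6·0.3500 + 0.25·0.2000 + 0.1·0.4500; P(aggressive) ≈ 0.6885, P(balanced) ≈ 0.1639, P(conservative) ≈ 0.1475
After 'fold-or-call': normaliser = 0.4·0.6885 + 0.75·0.1639 + 0.9·0.1475; P(aggressive) ≈ 0.5185, P(balanced) ≈ 0.2315, P(conservative) ≈ 0.2500

0.2500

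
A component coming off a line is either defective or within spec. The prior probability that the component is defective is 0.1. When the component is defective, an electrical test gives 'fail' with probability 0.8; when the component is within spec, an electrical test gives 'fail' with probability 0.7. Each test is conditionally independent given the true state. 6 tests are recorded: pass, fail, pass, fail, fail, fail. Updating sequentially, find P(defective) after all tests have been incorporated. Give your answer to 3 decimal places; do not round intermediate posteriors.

0.078

After 'pass': P(defective) = 0.2·0.1000 / (0.2·0.1000 + 0.3·0.9000) ≈ 0.0690
After 'fail': P(defective) = 0.8·0.0690 / (0.8·0.0690 + 0.7·0.9310) ≈ 0.0780
After 'pass': P(defective) = 0.2·0.0780 / (0.2·0.0780 + 0.3·0.9220) ≈ 0.0534
After 'fail': P(defective) = 0.8·0.0534 / (0.8·0.0534 + 0.7·0.9466) ≈ 0.0606
After 'fail': P(defective) = 0.8·0.0606 / (0.8·0.0606 + 0.7·0.9394) ≈ 0.0687
After 'fail': P(defective) = 0.8·0.0687 / (0.8·0.0687 + 0.7·0.9313) ≈ 0.0777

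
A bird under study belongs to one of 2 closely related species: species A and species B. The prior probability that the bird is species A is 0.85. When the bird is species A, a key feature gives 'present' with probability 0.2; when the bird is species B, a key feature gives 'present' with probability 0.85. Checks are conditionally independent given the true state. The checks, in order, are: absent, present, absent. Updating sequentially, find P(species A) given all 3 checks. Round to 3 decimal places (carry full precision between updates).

After 'absent': P(species A) = 0.8·0.8500 / (0.8·0.8500 + 0.15·0.1500) ≈ 0.9680
After 'present': P(species A) = 0.2·0.9680 / (0.2·0.9680 + 0.85·0.0320) ≈ 0.8767
After 'absent': P(species A) = 0.8·0.8767 / (0.8·0.8767 + 0.15·0.1233) ≈ 0.9743

0.974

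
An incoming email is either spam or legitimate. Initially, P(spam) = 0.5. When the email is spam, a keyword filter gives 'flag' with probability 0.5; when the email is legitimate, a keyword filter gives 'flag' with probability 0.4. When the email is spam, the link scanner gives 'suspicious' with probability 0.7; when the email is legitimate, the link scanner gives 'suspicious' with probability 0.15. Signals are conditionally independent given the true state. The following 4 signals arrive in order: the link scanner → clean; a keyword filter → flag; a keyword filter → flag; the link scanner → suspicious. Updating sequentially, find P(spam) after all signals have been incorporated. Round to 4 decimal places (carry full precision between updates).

0.7202

After the link scanner='clean': P(spam) = 0.3·0.5000 / (0.3·0.5000 + 0.85·0.5000) ≈ 0.2609
After a keyword filter='flag': P(spam) = 0.5·0.2609 / (0.5·0.2609 + 0.4·0.7391) ≈ 0.3061
After a keyword filter='flag': P(spam) = 0.5·0.3061 / (0.5·0.3061 + 0.4·0.6939) ≈ 0.3555
After the link scanner='suspicious': P(spam) = 0.7·0.3555 / (0.7·0.3555 + 0.15·0.6445) ≈ 0.7202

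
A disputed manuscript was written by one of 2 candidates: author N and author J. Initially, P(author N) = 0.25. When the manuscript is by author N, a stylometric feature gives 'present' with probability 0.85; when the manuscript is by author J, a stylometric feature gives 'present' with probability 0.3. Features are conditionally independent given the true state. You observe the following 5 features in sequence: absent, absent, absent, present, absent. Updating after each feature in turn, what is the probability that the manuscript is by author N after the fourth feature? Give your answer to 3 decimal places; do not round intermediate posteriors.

0.009

Apply Bayes' rule sequentially, carrying P(author N) forward.
After 'absent': P(author N) = 0.15·0.2500 / (0.15·0.2500 + 0.7·0.7500) ≈ 0.0667
After 'absent': P(author N) = 0.15·0.0667 / (0.15·0.0667 + 0.7·0.9333) ≈ 0.0151
After 'absent': P(author N) = 0.15·0.0151 / (0.15·0.0151 + 0.7·0.9849) ≈ 0.0033
After 'present': P(author N) = 0.85·0.0033 / (0.85·0.0033 + 0.3·0.9967) ≈ 0.0092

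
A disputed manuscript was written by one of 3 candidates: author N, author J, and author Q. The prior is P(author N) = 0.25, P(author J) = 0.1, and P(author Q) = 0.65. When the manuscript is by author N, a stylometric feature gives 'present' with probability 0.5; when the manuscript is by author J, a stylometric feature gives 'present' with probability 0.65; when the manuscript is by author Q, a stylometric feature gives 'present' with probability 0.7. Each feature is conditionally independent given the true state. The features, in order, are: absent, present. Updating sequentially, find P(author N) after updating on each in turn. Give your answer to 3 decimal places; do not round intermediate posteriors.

0.282

After 'absent': normaliser = 0.5·0.2500 + 0.35·0.1000 + 0.3·0.6500; P(author N) ≈ 0.3521, P(author J) ≈ 0.0986, P(author Q) ≈ 0.5493
After 'present': normaliser = 0.5·0.3521 + 0.65·0.0986 + 0.7·0.5493; P(author N) ≈ 0.2818, P(author J) ≈ 0.1026, P(author Q) ≈ 0.6156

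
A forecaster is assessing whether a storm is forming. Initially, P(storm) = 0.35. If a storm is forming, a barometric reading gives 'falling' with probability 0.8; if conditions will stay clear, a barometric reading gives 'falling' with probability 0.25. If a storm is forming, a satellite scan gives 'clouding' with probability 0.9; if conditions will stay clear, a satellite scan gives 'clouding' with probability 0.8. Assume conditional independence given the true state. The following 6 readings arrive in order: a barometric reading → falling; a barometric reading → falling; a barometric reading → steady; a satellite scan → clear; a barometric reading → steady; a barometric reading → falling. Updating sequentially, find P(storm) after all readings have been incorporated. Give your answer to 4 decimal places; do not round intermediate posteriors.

After a barometric reading='falling': P(storm) = 0.8·0.3500 / (0.8·0.3500 + 0.25·0.6500) ≈ 0.6328
After a barometric reading='falling': P(storm) = 0.8·0.6328 / (0.8·0.6328 + 0.25·0.3672) ≈ 0.8465
After a barometric reading='steady': P(storm) = 0.2·0.8465 / (0.2·0.8465 + 0.75·0.1535) ≈ 0.5952
After a satellite scan='clear': P(storm) = 0.1·0.5952 / (0.1·0.5952 + 0.2·0.4048) ≈ 0.4237
After a barometric reading='steady': P(storm) = 0.2·0.4237 / (0.2·0.4237 + 0.75·0.5763) ≈ 0.1639
After a barometric reading='falling': P(storm) = 0.8·0.1639 / (0.8·0.1639 + 0.25·0.8361) ≈ 0.3855

0.3855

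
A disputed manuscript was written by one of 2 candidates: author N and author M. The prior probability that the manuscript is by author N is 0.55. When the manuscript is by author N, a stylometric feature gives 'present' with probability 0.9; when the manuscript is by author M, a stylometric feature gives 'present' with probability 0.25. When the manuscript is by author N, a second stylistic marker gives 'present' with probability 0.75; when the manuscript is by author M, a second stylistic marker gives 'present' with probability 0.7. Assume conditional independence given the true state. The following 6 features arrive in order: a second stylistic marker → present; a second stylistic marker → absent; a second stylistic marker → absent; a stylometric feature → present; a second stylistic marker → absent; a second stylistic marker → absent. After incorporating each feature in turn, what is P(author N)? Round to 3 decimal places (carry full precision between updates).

After a second stylistic marker='present': P(author N) = 0.75·0.5500 / (0.75·0.5500 + 0.7·0.4500) ≈ 0.5670
After a second stylistic marker='absent': P(author N) = 0.25·0.5670 / (0.25·0.5670 + 0.3·0.4330) ≈ 0.5218
After a second stylistic marker='absent': P(author N) = 0.25·0.5218 / (0.25·0.5218 + 0.3·0.4782) ≈ 0.4763
After a stylometric feature='present': P(author N) = 0.9·0.4763 / (0.9·0.4763 + 0.25·0.5237) ≈ 0.7660
After a second stylistic marker='absent': P(author N) = 0.25·0.7660 / (0.25·0.7660 + 0.3·0.2340) ≈ 0.7318
After a second stylistic marker='absent': P(author N) = 0.25·0.7318 / (0.25·0.7318 + 0.3·0.2682) ≈ 0.6945

0.695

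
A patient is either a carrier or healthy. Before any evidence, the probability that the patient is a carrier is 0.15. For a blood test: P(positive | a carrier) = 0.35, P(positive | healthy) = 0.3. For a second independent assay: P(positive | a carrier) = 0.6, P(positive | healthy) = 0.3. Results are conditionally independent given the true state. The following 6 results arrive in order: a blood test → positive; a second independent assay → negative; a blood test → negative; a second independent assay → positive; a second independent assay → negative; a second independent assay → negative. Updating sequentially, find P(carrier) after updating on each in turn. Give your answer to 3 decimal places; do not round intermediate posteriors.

After a blood test='positive': P(carrier) = 0.35·0.1500 / (0.35·0.1500 + 0.3·0.8500) ≈ 0.1707
After a second independent assay='negative': P(carrier) = 0.4·0.1707 / (0.4·0.1707 + 0.7·0.8293) ≈ 0.1053
After a blood test='negative': P(carrier) = 0.65·0.1053 / (0.65·0.1053 + 0.7·0.8947) ≈ 0.0985
After a second independent assay='positive': P(carrier) = 0.6·0.0985 / (0.6·0.0985 + 0.3·0.9015) ≈ 0.1793
After a second independent assay='negative': P(carrier) = 0.4·0.1793 / (0.4·0.1793 + 0.7·0.8207) ≈ 0.1110
After a second independent assay='negative': P(carrier) = 0.4·0.1110 / (0.4·0.1110 + 0.7·0.8890) ≈ 0.0666

0.067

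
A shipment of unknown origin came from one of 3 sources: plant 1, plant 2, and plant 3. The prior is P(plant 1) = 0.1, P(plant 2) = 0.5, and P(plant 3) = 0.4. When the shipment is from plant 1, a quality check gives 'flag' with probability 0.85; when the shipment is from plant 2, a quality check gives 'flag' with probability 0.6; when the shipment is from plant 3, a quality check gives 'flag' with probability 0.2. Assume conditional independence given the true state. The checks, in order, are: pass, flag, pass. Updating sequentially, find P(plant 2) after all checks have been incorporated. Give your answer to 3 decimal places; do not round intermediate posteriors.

After 'pass': normaliser = 0.15·0.1000 + 0.4·0.5000 + 0.8·0.4000; P(plant 1) ≈ 0.0280, P(plant 2) ≈ 0.3738, P(plant 3) ≈ 0.5981
After 'flag': normaliser = 0.85·0.0280 + 0.6·0.3738 + 0.2·0.5981; P(plant 1) ≈ 0.0648, P(plant 2) ≈ 0.6099, P(plant 3) ≈ 0.3253
After 'pass': normaliser = 0.15·0.0648 + 0.4·0.6099 + 0.8·0.3253; P(plant 1) ≈ 0.0189, P(plant 2) ≈ 0.4747, P(plant 3) ≈ 0.5064

0.475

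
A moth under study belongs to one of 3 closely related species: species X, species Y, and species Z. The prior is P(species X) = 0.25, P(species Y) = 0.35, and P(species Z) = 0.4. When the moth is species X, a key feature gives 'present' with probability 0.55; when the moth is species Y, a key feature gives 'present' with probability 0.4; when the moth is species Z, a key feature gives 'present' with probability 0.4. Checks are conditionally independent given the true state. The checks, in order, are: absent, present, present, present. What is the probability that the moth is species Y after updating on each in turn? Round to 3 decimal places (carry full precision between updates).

0.283

After 'absent': normaliser = 0.45·0.2500 + 0.6·0.3500 + 0.6·0.4000; P(species X) ≈ 0.2000, P(species Y) ≈ 0.3733, P(species Z) ≈ 0.4267
After 'present': normaliser = 0.55·0.2000 + 0.4·0.3733 + 0.4·0.4267; P(species X) ≈ 0.2558, P(species Y) ≈ 0.3473, P(species Z) ≈ 0.3969
After 'present': normaliser = 0.55·0.2558 + 0.4·0.3473 + 0.4·0.3969; P(species X) ≈ 0.3210, P(species Y) ≈ 0.3169, P(species Z) ≈ 0.3622
After 'present': normaliser = 0.55·0.3210 + 0.4·0.3169 + 0.4·0.3622; P(species X) ≈ 0.3939, P(species Y) ≈ 0.2828, P(species Z) ≈ 0.3233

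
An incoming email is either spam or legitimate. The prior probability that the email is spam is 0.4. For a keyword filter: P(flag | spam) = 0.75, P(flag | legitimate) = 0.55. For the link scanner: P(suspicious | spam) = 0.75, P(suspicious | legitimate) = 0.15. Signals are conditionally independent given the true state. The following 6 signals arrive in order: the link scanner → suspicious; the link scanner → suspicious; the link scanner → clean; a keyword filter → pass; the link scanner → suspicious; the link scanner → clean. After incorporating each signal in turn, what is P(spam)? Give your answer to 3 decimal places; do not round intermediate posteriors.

After the link scanner='suspicious': P(spam) = 0.75·0.4000 / (0.75·0.4000 + 0.15·0.6000) ≈ 0.7692
After the link scanner='suspicious': P(spam) = 0.75·0.7692 / (0.75·0.7692 + 0.15·0.2308) ≈ 0.9434
After the link scanner='clean': P(spam) = 0.25·0.9434 / (0.25·0.9434 + 0.85·0.0566) ≈ 0.8306
After a keyword filter='pass': P(spam) = 0.25·0.8306 / (0.25·0.8306 + 0.45·0.1694) ≈ 0.7314
After the link scanner='suspicious': P(spam) = 0.75·0.7314 / (0.75·0.7314 + 0.15·0.2686) ≈ 0.9316
After the link scanner='clean': P(spam) = 0.25·0.9316 / (0.25·0.9316 + 0.85·0.0684) ≈ 0.8002

0.800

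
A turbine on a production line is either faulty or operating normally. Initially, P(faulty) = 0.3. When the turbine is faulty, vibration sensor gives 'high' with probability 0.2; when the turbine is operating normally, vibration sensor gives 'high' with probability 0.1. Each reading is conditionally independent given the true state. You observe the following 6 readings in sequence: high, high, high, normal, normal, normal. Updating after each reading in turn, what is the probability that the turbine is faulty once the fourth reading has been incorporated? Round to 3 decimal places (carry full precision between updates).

0.753

Each posterior becomes the prior for the next update.
After 'high': P(faulty) = 0.2·0.3000 / (0.2·0.3000 + 0.1·0.7000) ≈ 0.4615
After 'high': P(faulty) = 0.2·0.4615 / (0.2·0.4615 + 0.1·0.5385) ≈ 0.6316
After 'high': P(faulty) = 0.2·0.6316 / (0.2·0.6316 + 0.1·0.3684) ≈ 0.7742
After 'normal': P(faulty) = 0.8·0.7742 / (0.8·0.7742 + 0.9·0.2258) ≈ 0.7529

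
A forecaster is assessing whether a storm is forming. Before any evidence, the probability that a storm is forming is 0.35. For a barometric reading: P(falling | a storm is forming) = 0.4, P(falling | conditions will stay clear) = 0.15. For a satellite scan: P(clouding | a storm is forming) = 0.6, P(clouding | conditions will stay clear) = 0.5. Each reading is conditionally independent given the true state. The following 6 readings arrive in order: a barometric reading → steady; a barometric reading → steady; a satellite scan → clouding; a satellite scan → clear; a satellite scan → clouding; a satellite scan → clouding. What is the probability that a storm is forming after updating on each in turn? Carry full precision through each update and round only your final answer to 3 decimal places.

Each posterior becomes the prior for the next update.
After a barometric reading='steady': P(storm) = 0.6·0.3500 / (0.6·0.3500 + 0.85·0.6500) ≈ 0.2754
After a barometric reading='steady': P(storm) = 0.6·0.2754 / (0.6·0.2754 + 0.85·0.7246) ≈ 0.2115
After a satellite scan='clouding': P(storm) = 0.6·0.2115 / (0.6·0.2115 + 0.5·0.7885) ≈ 0.2435
After a satellite scan='clear': P(storm) = 0.4·0.2435 / (0.4·0.2435 + 0.5·0.7565) ≈ 0.2048
After a satellite scan='clouding': P(storm) = 0.6·0.2048 / (0.6·0.2048 + 0.5·0.7952) ≈ 0.2361
After a satellite scan='clouding': P(storm) = 0.6·0.2361 / (0.6·0.2361 + 0.5·0.7639) ≈ 0.2706

0.271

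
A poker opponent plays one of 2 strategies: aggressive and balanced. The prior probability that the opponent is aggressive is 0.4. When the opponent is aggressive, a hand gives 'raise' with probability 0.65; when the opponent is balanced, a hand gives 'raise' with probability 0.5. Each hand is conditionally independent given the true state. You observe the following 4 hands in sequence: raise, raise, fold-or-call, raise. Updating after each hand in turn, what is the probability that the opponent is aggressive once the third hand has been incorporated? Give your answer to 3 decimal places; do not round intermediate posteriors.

After 'raise': P(aggressive) = 0.65·0.4000 / (0.65·0.4000 + 0.5·0.6000) ≈ 0.4643
After 'raise': P(aggressive) = 0.65·0.4643 / (0.65·0.4643 + 0.5·0.5357) ≈ 0.5298
After 'fold-or-call': P(aggressive) = 0.35·0.5298 / (0.35·0.5298 + 0.5·0.4702) ≈ 0.4409

0.441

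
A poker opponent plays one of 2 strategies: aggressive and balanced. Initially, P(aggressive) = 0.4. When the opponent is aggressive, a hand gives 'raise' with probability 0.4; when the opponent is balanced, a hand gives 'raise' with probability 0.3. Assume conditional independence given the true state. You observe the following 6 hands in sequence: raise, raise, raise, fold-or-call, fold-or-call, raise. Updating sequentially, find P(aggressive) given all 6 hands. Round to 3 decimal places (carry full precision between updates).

After 'raise': P(aggressive) = 0.4·0.4000 / (0.4·0.4000 + 0.3·0.6000) ≈ 0.4706
After 'raise': P(aggressive) = 0.4·0.4706 / (0.4·0.4706 + 0.3·0.5294) ≈ 0.5424
After 'raise': P(aggressive) = 0.4·0.5424 / (0.4·0.5424 + 0.3·0.4576) ≈ 0.6124
After 'fold-or-call': P(aggressive) = 0.6·0.6124 / (0.6·0.6124 + 0.7·0.3876) ≈ 0.5753
After 'fold-or-call': P(aggressive) = 0.6·0.5753 / (0.6·0.5753 + 0.7·0.4247) ≈ 0.5373
After 'raise': P(aggressive) = 0.4·0.5373 / (0.4·0.5373 + 0.3·0.4627) ≈ 0.6075

0.608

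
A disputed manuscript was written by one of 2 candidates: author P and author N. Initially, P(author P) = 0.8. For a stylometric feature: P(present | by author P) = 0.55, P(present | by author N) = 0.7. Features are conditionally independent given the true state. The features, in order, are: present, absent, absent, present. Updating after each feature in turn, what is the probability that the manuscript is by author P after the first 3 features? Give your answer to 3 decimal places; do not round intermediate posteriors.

After 'present': P(author P) = 0.55·0.8000 / (0.55·0.8000 + 0.7·0.2000) ≈ 0.7586
After 'absent': P(author P) = 0.45·0.7586 / (0.45·0.7586 + 0.3·0.2414) ≈ 0.8250
After 'absent': P(author P) = 0.45·0.8250 / (0.45·0.8250 + 0.3·0.1750) ≈ 0.8761

0.876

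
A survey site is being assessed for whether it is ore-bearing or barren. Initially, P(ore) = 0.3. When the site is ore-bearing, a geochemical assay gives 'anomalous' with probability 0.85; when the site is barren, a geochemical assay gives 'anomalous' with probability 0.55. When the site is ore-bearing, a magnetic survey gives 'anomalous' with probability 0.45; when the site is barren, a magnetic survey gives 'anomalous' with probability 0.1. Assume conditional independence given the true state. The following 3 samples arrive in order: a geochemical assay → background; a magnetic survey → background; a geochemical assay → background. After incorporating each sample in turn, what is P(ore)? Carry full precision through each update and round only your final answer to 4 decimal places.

After a geochemical assay='background': P(ore) = 0.15·0.3000 / (0.15·0.3000 + 0.45·0.7000) ≈ 0.1250
After a magnetic survey='background': P(ore) = 0.55·0.1250 / (0.55·0.1250 + 0.9·0.8750) ≈ 0.0803
After a geochemical assay='background': P(ore) = 0.15·0.0803 / (0.15·0.0803 + 0.45·0.9197) ≈ 0.0283

0.0283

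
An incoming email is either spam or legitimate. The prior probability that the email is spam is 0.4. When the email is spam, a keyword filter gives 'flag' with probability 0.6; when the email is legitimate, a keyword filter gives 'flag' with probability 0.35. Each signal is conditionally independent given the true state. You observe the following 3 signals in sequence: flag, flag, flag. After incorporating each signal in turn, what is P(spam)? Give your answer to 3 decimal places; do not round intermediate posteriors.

0.771

Apply Bayes' rule sequentially, carrying P(spam) forward.
After 'flag': P(spam) = 0.6·0.4000 / (0.6·0.4000 + 0.35·0.6000) ≈ 0.5333
After 'flag': P(spam) = 0.6·0.5333 / (0.6·0.5333 + 0.35·0.4667) ≈ 0.6621
After 'flag': P(spam) = 0.6·0.6621 / (0.6·0.6621 + 0.35·0.3379) ≈ 0.7706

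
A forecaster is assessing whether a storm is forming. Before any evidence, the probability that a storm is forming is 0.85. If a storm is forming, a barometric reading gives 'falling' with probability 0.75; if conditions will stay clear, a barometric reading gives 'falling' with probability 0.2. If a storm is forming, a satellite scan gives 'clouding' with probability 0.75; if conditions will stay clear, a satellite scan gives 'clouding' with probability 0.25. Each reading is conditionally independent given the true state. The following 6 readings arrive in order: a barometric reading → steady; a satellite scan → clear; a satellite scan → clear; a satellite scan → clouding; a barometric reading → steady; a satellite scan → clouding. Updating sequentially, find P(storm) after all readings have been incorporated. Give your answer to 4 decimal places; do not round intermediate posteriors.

0.3562

Apply Bayes' rule sequentially, carrying P(storm) forward.
After a barometric reading='steady': P(storm) = 0.25·0.8500 / (0.25·0.8500 + 0.8·0.1500) ≈ 0.6391
After a satellite scan='clear': P(storm) = 0.25·0.6391 / (0.25·0.6391 + 0.75·0.3609) ≈ 0.3712
After a satellite scan='clear': P(storm) = 0.25·0.3712 / (0.25·0.3712 + 0.75·0.6288) ≈ 0.1644
After a satellite scan='clouding': P(storm) = 0.75·0.1644 / (0.75·0.1644 + 0.25·0.8356) ≈ 0.3712
After a barometric reading='steady': P(storm) = 0.25·0.3712 / (0.25·0.3712 + 0.8·0.6288) ≈ 0.1557
After a satellite scan='clouding': P(storm) = 0.75·0.1557 / (0.75·0.1557 + 0.25·0.8443) ≈ 0.3562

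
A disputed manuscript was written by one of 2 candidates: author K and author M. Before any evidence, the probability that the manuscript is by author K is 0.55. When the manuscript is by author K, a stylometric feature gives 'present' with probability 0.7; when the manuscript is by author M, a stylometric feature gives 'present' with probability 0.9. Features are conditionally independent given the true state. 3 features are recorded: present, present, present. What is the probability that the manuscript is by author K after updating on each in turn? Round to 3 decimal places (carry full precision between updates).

After 'present': P(author K) = 0.7·0.5500 / (0.7·0.5500 + 0.9·0.4500) ≈ 0.4873
After 'present': P(author K) = 0.7·0.4873 / (0.7·0.4873 + 0.9·0.5127) ≈ 0.4251
After 'present': P(author K) = 0.7·0.4251 / (0.7·0.4251 + 0.9·0.5749) ≈ 0.3651

0.365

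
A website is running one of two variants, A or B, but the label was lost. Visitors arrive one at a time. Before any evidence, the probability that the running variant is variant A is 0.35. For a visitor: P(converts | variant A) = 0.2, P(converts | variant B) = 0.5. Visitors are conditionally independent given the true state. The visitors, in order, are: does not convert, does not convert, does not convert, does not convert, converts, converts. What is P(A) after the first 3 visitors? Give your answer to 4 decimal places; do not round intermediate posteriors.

After 'does not convert': P(A) = 0.8·0.3500 / (0.8·0.3500 + 0.5·0.6500) ≈ 0.4628
After 'does not convert': P(A) = 0.8·0.4628 / (0.8·0.4628 + 0.5·0.5372) ≈ 0.5796
After 'does not convert': P(A) = 0.8·0.5796 / (0.8·0.5796 + 0.5·0.4204) ≈ 0.6880

0.6880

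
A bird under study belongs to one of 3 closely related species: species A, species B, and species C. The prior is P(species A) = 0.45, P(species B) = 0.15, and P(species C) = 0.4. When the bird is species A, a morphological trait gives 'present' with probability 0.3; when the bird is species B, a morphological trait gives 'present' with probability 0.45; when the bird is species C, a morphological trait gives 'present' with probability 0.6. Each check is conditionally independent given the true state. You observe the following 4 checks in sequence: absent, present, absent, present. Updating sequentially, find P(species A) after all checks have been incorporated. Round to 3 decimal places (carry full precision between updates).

0.381

After 'absent': normaliser = 0.7·0.4500 + 0.55·0.1500 + 0.4·0.4000; P(species A) ≈ 0.5650, P(species B) ≈ 0.1480, P(species C) ≈ 0.2870
After 'present': normaliser = 0.3·0.5650 + 0.45·0.1480 + 0.6·0.2870; P(species A) ≈ 0.4152, P(species B) ≈ 0.1631, P(species C) ≈ 0.4217
After 'absent': normaliser = 0.7·0.4152 + 0.55·0.1631 + 0.4·0.4217; P(species A) ≈ 0.5293, P(species B) ≈ 0.1634, P(species C) ≈ 0.3073
After 'present': normaliser = 0.3·0.5293 + 0.45·0.1634 + 0.6·0.3073; P(species A) ≈ 0.3811, P(species B) ≈ 0.1765, P(species C) ≈ 0.4425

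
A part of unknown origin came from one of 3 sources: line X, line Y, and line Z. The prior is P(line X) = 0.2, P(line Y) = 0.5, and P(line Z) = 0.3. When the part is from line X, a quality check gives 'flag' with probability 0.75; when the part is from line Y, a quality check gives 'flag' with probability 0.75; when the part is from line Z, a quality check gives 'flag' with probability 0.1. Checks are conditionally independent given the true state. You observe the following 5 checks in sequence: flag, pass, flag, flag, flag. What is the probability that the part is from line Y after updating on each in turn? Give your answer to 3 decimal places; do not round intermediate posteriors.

0.714

Each posterior becomes the prior for the next update.
After 'flag': normaliser = 0.75·0.2000 + 0.75·0.5000 + 0.1·0.3000; P(line X) ≈ 0.2703, P(line Y) ≈ 0.6757, P(line Z) ≈ 0.0541
After 'pass': normaliser = 0.25·0.2703 + 0.25·0.6757 + 0.9·0.0541; P(line X) ≈ 0.2370, P(line Y) ≈ 0.5924, P(line Z) ≈ 0.1706
After 'flag': normaliser = 0.75·0.2370 + 0.75·0.5924 + 0.1·0.1706; P(line X) ≈ 0.2781, P(line Y) ≈ 0.6952, P(line Z) ≈ 0.0267
After 'flag': normaliser = 0.75·0.2781 + 0.75·0.6952 + 0.1·0.0267; P(line X) ≈ 0.2847, P(line Y) ≈ 0.7117, P(line Z) ≈ 0.0036
After 'flag': normaliser = 0.75·0.2847 + 0.75·0.7117 + 0.1·0.0036; P(line X) ≈ 0.2856, P(line Y) ≈ 0.7139, P(line Z) ≈ 0.0005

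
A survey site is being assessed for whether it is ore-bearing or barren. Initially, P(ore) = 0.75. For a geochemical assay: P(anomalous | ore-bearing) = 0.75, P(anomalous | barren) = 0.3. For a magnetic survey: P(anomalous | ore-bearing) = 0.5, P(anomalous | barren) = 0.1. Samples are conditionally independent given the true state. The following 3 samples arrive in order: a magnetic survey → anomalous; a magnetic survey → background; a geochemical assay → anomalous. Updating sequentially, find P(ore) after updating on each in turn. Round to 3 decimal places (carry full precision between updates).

After a magnetic survey='anomalous': P(ore) = 0.5·0.7500 / (0.5·0.7500 + 0.1·0.2500) ≈ 0.9375
After a magnetic survey='background': P(ore) = 0.5·0.9375 / (0.5·0.9375 + 0.9·0.0625) ≈ 0.8929
After a geochemical assay='anomalous': P(ore) = 0.75·0.8929 / (0.75·0.8929 + 0.3·0.1071) ≈ 0.9542

0.954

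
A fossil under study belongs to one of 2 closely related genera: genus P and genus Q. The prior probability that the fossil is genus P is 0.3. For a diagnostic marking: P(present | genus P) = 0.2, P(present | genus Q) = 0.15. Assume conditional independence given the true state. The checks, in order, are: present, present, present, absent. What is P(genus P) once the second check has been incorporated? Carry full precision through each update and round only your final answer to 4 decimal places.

After 'present': P(genus P) = 0.2·0.3000 / (0.2·0.3000 + 0.15·0.7000) ≈ 0.3636
After 'present': P(genus P) = 0.2·0.3636 / (0.2·0.3636 + 0.15·0.6364) ≈ 0.4324

0.4324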